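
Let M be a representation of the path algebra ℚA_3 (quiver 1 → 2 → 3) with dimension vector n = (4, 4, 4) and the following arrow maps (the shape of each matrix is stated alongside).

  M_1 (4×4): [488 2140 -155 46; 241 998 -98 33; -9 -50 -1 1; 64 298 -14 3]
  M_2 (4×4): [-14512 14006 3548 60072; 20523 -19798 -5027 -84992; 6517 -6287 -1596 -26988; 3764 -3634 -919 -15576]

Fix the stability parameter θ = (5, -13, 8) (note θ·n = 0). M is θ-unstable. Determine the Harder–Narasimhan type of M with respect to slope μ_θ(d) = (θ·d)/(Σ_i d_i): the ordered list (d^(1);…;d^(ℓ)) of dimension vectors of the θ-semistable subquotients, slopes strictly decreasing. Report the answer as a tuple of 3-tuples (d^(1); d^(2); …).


Via rank(M_{q-1}∘⋯∘M_p): M ≅ I[1,1], I[1,2], I[1,3]^2, I[2,3], I[3,3].
μ_θ-semistable layers: μ^(1)=8; μ^(2)=5; μ^(3)=-4; μ^(4)=-13

((0, 0, 4); (1, 0, 0); (3, 3, 0); (0, 1, 0))


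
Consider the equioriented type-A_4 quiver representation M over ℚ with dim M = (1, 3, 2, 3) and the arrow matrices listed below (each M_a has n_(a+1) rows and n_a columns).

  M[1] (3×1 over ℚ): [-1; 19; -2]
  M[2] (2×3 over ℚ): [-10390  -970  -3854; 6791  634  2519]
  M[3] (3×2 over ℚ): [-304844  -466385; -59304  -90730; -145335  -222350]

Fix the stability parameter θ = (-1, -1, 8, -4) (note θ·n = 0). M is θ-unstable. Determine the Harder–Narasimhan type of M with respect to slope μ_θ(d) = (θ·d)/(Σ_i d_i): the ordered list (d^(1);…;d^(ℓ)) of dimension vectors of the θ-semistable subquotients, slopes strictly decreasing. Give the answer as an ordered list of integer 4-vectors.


Via rank(M_{q-1}∘⋯∘M_p): M ≅ I[1,4], I[2,2], I[2,4], I[4,4].
μ_θ-semistable layers: μ^(1)=2; μ^(2)=-1; μ^(3)=-4

((0, 0, 2, 2); (1, 3, 0, 0); (0, 0, 0, 1))


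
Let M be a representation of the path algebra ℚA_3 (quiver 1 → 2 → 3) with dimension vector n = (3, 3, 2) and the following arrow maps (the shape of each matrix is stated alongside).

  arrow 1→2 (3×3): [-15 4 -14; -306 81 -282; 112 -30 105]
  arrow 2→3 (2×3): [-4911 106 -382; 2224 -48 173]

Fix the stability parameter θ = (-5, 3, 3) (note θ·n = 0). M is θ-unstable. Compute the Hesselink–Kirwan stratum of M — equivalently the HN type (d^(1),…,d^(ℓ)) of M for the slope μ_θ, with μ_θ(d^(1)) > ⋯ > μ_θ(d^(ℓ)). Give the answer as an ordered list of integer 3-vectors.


Interval decomposition of M: I[1,2], I[1,3]^2.
HN type (ℓ=2): μ^(1)=3; μ^(2)=-5

((0, 3, 2); (3, 0, 0))


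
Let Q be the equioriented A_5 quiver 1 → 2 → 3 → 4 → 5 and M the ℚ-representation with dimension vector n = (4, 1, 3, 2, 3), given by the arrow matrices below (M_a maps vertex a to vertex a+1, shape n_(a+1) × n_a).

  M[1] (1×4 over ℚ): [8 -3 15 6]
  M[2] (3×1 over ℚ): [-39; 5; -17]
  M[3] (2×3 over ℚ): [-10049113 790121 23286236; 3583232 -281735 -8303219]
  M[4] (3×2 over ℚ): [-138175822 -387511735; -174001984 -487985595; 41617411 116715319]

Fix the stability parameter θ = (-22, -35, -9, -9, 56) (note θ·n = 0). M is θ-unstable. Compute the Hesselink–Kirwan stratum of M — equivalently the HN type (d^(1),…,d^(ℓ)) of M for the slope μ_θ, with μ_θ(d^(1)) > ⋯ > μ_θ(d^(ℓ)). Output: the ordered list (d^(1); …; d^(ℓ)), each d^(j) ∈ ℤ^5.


Interval decomposition of M: I[1,1]^3, I[1,3], I[3,5]^2, I[5,5].
HN type (ℓ=4): μ^(1)=56; μ^(2)=-9; μ^(3)=-22; μ^(4)=-57/2

((0, 0, 0, 0, 3); (0, 0, 3, 2, 0); (3, 0, 0, 0, 0); (1, 1, 0, 0, 0))


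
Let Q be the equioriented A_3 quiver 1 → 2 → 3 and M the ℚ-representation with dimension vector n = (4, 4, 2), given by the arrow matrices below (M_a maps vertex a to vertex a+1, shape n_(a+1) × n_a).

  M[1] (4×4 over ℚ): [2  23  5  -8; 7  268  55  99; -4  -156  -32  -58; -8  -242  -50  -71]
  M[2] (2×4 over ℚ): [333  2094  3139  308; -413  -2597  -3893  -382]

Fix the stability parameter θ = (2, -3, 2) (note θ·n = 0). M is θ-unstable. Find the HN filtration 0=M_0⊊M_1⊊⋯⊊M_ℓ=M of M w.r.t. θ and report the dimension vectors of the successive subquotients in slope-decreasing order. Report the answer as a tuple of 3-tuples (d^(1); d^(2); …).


Interval decomposition of M: I[1,1], I[1,2], I[1,3]^2, I[2,2].
HN type (ℓ=3): μ^(1)=2; μ^(2)=-1/2; μ^(3)=-3

((1, 0, 2); (3, 3, 0); (0, 1, 0))


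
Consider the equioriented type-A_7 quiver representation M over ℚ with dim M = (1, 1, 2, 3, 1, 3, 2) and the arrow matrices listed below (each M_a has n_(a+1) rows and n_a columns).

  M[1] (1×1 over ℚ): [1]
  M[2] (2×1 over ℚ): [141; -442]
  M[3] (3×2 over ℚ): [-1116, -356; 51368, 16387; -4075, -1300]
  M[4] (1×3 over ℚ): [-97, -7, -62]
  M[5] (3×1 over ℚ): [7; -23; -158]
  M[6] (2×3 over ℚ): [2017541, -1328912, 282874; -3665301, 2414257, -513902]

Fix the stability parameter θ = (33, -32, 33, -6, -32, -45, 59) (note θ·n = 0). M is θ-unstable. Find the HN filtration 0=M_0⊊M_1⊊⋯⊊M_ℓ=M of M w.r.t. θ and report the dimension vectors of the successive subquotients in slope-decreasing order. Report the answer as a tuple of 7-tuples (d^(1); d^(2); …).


Via rank(M_{q-1}∘⋯∘M_p): M ≅ I[1,4], I[3,7], I[4,4], I[6,6], I[6,7].
μ_θ-semistable layers: μ^(1)=59; μ^(2)=27/2; μ^(3)=1/2; μ^(4)=-6; μ^(5)=-25/2; μ^(6)=-45

((0, 0, 0, 0, 0, 0, 2); (0, 0, 1, 1, 0, 0, 0); (1, 1, 0, 0, 0, 0, 0); (0, 0, 0, 1, 0, 0, 0); (0, 0, 1, 1, 1, 1, 0); (0, 0, 0, 0, 0, 2, 0))


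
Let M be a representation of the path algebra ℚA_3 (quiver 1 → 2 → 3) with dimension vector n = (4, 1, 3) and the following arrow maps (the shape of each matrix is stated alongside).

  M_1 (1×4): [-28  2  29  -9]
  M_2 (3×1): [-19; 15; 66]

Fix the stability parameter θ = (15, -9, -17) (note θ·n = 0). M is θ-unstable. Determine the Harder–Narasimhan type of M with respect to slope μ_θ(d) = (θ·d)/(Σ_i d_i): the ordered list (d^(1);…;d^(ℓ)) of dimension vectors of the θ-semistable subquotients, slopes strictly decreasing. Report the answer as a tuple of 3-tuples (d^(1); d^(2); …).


Via rank(M_{q-1}∘⋯∘M_p): M ≅ I[1,1]^3, I[1,3], I[3,3]^2.
μ_θ-semistable layers: μ^(1)=15; μ^(2)=-11/3; μ^(3)=-17

((3, 0, 0); (1, 1, 1); (0, 0, 2))


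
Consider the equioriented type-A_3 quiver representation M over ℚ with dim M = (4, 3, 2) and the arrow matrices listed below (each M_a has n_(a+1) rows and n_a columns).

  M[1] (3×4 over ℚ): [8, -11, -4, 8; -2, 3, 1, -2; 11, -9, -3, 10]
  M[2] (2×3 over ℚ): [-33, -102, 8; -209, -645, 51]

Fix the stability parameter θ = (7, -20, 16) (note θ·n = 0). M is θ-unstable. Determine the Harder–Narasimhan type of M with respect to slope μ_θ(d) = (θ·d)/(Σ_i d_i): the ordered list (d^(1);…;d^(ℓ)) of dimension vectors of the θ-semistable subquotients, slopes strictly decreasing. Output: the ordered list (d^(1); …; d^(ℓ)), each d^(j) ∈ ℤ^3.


Interval decomposition of M: I[1,1], I[1,2], I[1,3]^2.
HN type (ℓ=3): μ^(1)=16; μ^(2)=7; μ^(3)=-13/2

((0, 0, 2); (1, 0, 0); (3, 3, 0))


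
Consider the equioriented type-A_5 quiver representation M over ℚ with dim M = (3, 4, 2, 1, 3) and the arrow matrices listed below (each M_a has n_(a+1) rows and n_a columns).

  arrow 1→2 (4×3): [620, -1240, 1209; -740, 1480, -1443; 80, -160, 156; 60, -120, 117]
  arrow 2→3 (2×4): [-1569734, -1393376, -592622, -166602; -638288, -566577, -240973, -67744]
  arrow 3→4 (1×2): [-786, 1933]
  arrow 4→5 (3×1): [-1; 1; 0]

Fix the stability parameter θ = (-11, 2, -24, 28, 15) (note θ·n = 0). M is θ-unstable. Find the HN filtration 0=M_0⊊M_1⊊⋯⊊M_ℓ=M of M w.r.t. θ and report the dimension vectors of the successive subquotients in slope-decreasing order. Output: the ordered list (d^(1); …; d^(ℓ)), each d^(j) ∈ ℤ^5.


Via rank(M_{q-1}∘⋯∘M_p): M ≅ I[1,1]^2, I[1,5], I[2,2]^2, I[2,3], I[5,5]^2.
μ_θ-semistable layers: μ^(1)=43/2; μ^(2)=15; μ^(3)=2; μ^(4)=-11

((0, 0, 0, 1, 1); (0, 0, 0, 0, 2); (0, 2, 0, 0, 0); (3, 2, 2, 0, 0))


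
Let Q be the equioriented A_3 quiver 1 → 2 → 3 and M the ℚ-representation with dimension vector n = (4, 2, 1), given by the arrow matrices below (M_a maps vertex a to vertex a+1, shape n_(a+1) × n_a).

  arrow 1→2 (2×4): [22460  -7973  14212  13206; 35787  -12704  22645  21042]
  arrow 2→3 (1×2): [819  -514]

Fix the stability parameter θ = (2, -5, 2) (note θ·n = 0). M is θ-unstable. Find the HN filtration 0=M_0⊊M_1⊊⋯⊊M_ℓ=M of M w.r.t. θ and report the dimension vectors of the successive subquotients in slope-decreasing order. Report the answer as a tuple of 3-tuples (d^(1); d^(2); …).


Barcode: M ≅ I[1,1]^2, I[1,2], I[1,3]. HN layers by μ_θ (2 steps, strictly decreasing):
  μ^(1)=2; μ^(2)=-3/2

((2, 0, 1); (2, 2, 0))


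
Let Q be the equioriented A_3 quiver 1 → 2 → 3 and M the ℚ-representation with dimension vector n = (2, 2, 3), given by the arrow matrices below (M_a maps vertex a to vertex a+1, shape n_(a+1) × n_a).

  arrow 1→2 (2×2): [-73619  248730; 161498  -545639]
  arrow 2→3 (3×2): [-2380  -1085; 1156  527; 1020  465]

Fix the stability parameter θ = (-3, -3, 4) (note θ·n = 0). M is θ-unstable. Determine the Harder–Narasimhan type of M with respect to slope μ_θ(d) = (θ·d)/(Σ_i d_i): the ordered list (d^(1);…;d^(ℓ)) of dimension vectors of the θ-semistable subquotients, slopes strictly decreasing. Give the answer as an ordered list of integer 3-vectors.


Interval decomposition of M: I[1,2], I[1,3], I[3,3]^2.
HN type (ℓ=2): μ^(1)=4; μ^(2)=-3

((0, 0, 3); (2, 2, 0))


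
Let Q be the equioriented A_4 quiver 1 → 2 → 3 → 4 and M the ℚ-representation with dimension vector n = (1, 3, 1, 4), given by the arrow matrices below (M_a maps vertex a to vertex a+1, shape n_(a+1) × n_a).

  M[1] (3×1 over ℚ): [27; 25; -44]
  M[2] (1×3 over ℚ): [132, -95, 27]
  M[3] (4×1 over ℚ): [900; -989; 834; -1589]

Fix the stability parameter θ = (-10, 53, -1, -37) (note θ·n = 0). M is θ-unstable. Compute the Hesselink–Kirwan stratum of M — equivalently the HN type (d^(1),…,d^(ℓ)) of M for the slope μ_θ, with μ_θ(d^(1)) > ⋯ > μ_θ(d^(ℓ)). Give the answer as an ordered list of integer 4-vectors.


Via rank(M_{q-1}∘⋯∘M_p): M ≅ I[1,4], I[2,2]^2, I[4,4]^3.
μ_θ-semistable layers: μ^(1)=53; μ^(2)=5; μ^(3)=-10; μ^(4)=-37

((0, 2, 0, 0); (0, 1, 1, 1); (1, 0, 0, 0); (0, 0, 0, 3))


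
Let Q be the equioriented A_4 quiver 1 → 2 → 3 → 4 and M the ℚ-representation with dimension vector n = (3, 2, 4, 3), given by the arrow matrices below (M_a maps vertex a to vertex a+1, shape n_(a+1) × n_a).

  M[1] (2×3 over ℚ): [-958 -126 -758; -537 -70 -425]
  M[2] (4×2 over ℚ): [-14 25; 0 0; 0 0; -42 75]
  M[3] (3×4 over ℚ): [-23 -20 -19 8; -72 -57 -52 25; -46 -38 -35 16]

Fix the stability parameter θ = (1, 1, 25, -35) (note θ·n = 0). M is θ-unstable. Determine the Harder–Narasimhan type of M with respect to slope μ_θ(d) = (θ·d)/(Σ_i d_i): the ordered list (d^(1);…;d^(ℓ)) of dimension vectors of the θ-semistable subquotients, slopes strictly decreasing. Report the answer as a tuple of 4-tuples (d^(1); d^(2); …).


Barcode: M ≅ I[1,1], I[1,2], I[1,4], I[3,3], I[3,4]^2. HN layers by μ_θ (4 steps, strictly decreasing):
  μ^(1)=25; μ^(2)=1; μ^(3)=-2; μ^(4)=-5

((0, 0, 1, 0); (2, 1, 0, 0); (1, 1, 1, 1); (0, 0, 2, 2))


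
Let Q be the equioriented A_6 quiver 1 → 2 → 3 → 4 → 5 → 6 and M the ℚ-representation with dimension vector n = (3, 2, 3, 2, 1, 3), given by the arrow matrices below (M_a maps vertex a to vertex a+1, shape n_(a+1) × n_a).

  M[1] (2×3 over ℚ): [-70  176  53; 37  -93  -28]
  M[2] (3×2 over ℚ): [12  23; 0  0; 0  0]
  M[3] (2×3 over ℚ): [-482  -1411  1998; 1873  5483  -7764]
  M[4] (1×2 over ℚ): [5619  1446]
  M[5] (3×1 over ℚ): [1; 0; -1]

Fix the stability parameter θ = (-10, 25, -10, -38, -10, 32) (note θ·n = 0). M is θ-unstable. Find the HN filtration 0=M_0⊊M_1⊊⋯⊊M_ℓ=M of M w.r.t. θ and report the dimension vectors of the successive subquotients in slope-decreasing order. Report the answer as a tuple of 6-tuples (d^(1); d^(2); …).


Via rank(M_{q-1}∘⋯∘M_p): M ≅ I[1,1], I[1,2], I[1,4], I[3,3], I[3,6], I[6,6]^2.
μ_θ-semistable layers: μ^(1)=32; μ^(2)=25; μ^(3)=-23/3; μ^(4)=-10; μ^(5)=-24

((0, 0, 0, 0, 0, 3); (0, 1, 0, 0, 0, 0); (0, 1, 1, 1, 0, 0); (3, 0, 1, 0, 1, 0); (0, 0, 1, 1, 0, 0))


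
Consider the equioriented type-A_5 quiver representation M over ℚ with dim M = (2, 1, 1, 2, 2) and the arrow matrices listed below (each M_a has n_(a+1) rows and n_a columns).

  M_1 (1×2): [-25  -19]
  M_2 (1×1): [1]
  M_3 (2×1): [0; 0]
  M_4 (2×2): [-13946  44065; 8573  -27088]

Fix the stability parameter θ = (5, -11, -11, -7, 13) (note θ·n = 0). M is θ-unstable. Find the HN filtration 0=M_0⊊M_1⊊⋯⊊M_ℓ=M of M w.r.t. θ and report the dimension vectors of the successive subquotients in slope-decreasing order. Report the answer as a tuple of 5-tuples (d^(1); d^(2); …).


Barcode: M ≅ I[1,1], I[1,3], I[4,5]^2. HN layers by μ_θ (4 steps, strictly decreasing):
  μ^(1)=13; μ^(2)=5; μ^(3)=-17/3; μ^(4)=-7

((0, 0, 0, 0, 2); (1, 0, 0, 0, 0); (1, 1, 1, 0, 0); (0, 0, 0, 2, 0))


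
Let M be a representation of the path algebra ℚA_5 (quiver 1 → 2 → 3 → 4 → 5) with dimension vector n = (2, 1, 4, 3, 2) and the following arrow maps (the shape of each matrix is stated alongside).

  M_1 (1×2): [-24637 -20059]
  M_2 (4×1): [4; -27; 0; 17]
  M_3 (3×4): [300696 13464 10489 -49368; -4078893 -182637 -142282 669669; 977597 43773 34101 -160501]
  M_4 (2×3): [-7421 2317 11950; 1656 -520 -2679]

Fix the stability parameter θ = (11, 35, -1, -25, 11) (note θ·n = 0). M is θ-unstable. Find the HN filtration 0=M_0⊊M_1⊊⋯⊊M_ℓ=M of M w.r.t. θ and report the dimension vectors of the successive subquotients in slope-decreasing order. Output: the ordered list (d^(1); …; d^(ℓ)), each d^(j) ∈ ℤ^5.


Via rank(M_{q-1}∘⋯∘M_p): M ≅ I[1,1], I[1,3], I[3,3], I[3,5]^2, I[4,4].
μ_θ-semistable layers: μ^(1)=17; μ^(2)=11; μ^(3)=-1; μ^(4)=-13; μ^(5)=-25

((0, 1, 1, 0, 0); (2, 0, 0, 0, 2); (0, 0, 1, 0, 0); (0, 0, 2, 2, 0); (0, 0, 0, 1, 0))


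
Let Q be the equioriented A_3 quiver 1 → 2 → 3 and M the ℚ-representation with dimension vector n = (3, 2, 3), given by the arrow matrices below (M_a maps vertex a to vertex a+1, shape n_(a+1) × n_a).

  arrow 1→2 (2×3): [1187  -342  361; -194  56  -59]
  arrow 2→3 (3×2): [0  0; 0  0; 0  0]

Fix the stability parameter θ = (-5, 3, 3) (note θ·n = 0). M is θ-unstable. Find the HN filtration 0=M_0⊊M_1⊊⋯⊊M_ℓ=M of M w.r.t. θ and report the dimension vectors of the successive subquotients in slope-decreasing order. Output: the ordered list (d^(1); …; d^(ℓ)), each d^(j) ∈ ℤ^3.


Via rank(M_{q-1}∘⋯∘M_p): M ≅ I[1,1], I[1,2]^2, I[3,3]^3.
μ_θ-semistable layers: μ^(1)=3; μ^(2)=-5

((0, 2, 3); (3, 0, 0))


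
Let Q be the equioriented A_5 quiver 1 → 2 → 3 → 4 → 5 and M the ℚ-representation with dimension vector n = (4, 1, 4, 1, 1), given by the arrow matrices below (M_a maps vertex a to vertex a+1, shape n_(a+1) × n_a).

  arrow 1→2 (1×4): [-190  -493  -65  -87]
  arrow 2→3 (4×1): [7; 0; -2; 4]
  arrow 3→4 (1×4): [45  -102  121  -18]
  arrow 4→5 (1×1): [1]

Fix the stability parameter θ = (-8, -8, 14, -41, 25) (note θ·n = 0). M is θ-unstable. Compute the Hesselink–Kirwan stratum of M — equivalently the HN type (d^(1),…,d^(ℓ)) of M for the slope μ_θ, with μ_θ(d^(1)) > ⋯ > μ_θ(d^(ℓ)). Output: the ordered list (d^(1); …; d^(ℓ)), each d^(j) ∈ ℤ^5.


Via rank(M_{q-1}∘⋯∘M_p): M ≅ I[1,1]^3, I[1,5], I[3,3]^3.
μ_θ-semistable layers: μ^(1)=25; μ^(2)=14; μ^(3)=-8; μ^(4)=-43/4

((0, 0, 0, 0, 1); (0, 0, 3, 0, 0); (3, 0, 0, 0, 0); (1, 1, 1, 1, 0))


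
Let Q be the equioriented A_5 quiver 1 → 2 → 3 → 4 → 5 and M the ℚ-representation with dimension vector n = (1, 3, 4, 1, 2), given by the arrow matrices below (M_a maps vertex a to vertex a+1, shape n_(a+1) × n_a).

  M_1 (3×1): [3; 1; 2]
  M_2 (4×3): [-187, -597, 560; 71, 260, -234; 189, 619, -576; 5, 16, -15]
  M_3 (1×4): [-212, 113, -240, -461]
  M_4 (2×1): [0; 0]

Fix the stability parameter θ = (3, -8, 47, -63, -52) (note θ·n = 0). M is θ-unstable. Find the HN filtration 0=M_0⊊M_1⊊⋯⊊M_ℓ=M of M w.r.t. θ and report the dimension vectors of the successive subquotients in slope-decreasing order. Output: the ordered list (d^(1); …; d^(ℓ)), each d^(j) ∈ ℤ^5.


Barcode: M ≅ I[1,3], I[2,3], I[2,4], I[3,3], I[5,5]^2. HN layers by μ_θ (4 steps, strictly decreasing):
  μ^(1)=47; μ^(2)=-5/2; μ^(3)=-8; μ^(4)=-52

((0, 0, 3, 0, 0); (1, 1, 0, 0, 0); (0, 2, 1, 1, 0); (0, 0, 0, 0, 2))


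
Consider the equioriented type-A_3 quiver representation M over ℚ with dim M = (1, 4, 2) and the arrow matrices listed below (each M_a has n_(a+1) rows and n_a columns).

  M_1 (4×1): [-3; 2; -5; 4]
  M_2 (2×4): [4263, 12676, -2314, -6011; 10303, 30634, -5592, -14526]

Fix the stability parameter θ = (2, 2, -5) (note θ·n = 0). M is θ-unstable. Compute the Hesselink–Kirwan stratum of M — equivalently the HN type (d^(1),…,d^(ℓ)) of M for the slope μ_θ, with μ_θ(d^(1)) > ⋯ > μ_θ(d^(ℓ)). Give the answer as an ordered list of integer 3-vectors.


Interval decomposition of M: I[1,3], I[2,2]^2, I[2,3].
HN type (ℓ=3): μ^(1)=2; μ^(2)=-1/3; μ^(3)=-3/2

((0, 2, 0); (1, 1, 1); (0, 1, 1))


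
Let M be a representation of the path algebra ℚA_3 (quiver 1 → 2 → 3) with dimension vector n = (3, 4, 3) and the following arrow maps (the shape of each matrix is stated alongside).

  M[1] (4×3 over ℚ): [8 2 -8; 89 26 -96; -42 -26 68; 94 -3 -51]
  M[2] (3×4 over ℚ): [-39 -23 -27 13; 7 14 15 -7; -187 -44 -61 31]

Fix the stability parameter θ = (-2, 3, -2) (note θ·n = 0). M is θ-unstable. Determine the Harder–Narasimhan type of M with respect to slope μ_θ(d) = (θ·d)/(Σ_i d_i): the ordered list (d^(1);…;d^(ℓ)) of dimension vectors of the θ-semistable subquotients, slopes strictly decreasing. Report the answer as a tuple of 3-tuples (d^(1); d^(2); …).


Barcode: M ≅ I[1,3]^3, I[2,2]. HN layers by μ_θ (3 steps, strictly decreasing):
  μ^(1)=3; μ^(2)=1/2; μ^(3)=-2

((0, 1, 0); (0, 3, 3); (3, 0, 0))


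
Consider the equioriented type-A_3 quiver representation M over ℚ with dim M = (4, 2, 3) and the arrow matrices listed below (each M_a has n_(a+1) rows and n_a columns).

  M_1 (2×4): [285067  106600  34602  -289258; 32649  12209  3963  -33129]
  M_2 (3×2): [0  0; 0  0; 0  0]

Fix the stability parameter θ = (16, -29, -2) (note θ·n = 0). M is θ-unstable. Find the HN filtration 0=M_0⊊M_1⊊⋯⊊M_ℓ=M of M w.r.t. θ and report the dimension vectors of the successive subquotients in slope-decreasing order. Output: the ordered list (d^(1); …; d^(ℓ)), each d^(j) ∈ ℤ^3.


Via rank(M_{q-1}∘⋯∘M_p): M ≅ I[1,1]^2, I[1,2]^2, I[3,3]^3.
μ_θ-semistable layers: μ^(1)=16; μ^(2)=-2; μ^(3)=-13/2

((2, 0, 0); (0, 0, 3); (2, 2, 0))


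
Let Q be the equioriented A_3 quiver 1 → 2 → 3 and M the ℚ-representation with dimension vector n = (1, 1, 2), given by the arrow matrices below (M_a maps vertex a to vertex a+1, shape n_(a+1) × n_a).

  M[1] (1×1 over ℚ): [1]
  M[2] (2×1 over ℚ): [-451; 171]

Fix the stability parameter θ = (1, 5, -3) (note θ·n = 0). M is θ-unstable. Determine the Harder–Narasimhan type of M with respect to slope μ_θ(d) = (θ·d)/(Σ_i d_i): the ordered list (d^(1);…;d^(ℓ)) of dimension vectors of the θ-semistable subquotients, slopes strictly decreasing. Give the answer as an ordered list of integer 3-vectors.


Via rank(M_{q-1}∘⋯∘M_p): M ≅ I[1,3], I[3,3].
μ_θ-semistable layers: μ^(1)=1; μ^(2)=-3

((1, 1, 1); (0, 0, 1))


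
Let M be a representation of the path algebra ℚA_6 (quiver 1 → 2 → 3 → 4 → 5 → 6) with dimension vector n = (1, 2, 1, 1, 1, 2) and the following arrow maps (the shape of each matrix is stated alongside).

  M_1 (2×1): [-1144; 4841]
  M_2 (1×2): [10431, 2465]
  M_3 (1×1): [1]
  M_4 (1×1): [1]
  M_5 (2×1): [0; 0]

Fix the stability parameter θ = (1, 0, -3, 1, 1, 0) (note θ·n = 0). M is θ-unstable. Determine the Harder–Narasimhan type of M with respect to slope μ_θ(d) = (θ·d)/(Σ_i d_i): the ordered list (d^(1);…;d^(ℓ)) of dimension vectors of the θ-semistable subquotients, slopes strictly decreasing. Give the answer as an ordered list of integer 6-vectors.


Via rank(M_{q-1}∘⋯∘M_p): M ≅ I[1,5], I[2,2], I[6,6]^2.
μ_θ-semistable layers: μ^(1)=1; μ^(2)=0; μ^(3)=-2/3

((0, 0, 0, 1, 1, 0); (0, 1, 0, 0, 0, 2); (1, 1, 1, 0, 0, 0))


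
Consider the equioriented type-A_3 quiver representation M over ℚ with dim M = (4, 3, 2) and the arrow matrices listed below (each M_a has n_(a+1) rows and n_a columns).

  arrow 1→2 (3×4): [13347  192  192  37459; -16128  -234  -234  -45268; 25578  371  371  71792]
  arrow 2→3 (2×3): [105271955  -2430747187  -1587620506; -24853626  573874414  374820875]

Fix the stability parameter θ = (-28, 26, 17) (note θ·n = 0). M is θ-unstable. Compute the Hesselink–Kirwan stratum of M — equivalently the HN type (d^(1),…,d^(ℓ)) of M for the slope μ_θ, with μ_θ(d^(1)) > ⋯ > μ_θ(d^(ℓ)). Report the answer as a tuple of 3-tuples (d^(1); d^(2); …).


Interval decomposition of M: I[1,1]^2, I[1,3]^2, I[2,2].
HN type (ℓ=3): μ^(1)=26; μ^(2)=43/2; μ^(3)=-28

((0, 1, 0); (0, 2, 2); (4, 0, 0))


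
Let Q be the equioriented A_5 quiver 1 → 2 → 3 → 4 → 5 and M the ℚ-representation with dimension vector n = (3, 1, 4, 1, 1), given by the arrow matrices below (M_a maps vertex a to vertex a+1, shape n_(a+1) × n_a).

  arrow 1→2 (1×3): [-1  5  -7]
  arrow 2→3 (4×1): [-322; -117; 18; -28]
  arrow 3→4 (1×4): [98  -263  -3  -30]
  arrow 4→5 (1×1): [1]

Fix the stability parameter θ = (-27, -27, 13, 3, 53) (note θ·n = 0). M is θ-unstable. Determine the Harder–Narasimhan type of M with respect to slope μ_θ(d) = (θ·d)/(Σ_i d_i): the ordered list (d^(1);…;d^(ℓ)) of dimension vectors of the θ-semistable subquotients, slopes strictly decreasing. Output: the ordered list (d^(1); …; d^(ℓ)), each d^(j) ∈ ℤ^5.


Via rank(M_{q-1}∘⋯∘M_p): M ≅ I[1,1]^2, I[1,5], I[3,3]^3.
μ_θ-semistable layers: μ^(1)=53; μ^(2)=13; μ^(3)=8; μ^(4)=-27

((0, 0, 0, 0, 1); (0, 0, 3, 0, 0); (0, 0, 1, 1, 0); (3, 1, 0, 0, 0))


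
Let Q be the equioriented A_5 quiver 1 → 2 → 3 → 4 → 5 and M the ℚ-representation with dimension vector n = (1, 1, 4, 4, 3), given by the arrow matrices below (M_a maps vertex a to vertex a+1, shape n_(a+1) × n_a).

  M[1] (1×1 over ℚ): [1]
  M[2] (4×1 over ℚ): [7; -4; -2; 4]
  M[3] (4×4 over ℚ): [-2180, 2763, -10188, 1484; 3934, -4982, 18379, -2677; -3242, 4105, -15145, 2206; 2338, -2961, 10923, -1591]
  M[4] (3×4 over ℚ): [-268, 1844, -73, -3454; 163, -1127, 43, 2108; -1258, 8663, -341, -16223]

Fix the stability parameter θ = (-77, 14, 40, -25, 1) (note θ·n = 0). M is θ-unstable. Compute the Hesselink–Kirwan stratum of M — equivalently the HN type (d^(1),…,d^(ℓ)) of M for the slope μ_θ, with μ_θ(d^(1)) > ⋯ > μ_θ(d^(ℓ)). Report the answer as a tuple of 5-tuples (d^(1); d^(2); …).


Via rank(M_{q-1}∘⋯∘M_p): M ≅ I[1,3], I[3,5]^3, I[4,4].
μ_θ-semistable layers: μ^(1)=40; μ^(2)=14; μ^(3)=16/3; μ^(4)=-25; μ^(5)=-77

((0, 0, 1, 0, 0); (0, 1, 0, 0, 0); (0, 0, 3, 3, 3); (0, 0, 0, 1, 0); (1, 0, 0, 0, 0))


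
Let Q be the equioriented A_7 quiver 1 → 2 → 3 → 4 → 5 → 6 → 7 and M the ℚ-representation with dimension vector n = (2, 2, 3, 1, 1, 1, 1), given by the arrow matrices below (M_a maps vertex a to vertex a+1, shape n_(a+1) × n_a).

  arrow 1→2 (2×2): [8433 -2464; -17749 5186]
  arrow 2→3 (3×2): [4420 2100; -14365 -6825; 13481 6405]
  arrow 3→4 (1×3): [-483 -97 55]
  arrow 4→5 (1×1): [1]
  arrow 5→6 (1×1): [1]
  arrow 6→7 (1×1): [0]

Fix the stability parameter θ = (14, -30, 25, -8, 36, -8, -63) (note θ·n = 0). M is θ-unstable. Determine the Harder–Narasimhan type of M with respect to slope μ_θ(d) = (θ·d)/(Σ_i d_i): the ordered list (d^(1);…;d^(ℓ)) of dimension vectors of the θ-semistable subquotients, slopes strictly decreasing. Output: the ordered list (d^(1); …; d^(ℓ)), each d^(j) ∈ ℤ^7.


Interval decomposition of M: I[1,2], I[1,3], I[3,3], I[3,6], I[7,7].
HN type (ℓ=5): μ^(1)=25; μ^(2)=14; μ^(3)=17/2; μ^(4)=-8; μ^(5)=-63

((0, 0, 2, 0, 0, 0, 0); (0, 0, 0, 0, 1, 1, 0); (0, 0, 1, 1, 0, 0, 0); (2, 2, 0, 0, 0, 0, 0); (0, 0, 0, 0, 0, 0, 1))


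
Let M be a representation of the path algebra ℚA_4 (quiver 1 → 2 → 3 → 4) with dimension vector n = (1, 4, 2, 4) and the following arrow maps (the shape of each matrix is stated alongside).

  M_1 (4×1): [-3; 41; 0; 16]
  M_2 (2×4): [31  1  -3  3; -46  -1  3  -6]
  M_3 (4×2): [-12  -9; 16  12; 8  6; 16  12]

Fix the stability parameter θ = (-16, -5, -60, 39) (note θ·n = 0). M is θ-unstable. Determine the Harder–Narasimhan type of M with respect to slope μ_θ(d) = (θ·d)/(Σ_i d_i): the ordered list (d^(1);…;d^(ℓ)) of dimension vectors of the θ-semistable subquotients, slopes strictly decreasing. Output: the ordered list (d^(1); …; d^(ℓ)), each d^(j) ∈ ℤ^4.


Via rank(M_{q-1}∘⋯∘M_p): M ≅ I[1,4], I[2,2]^2, I[2,3], I[4,4]^3.
μ_θ-semistable layers: μ^(1)=39; μ^(2)=-5; μ^(3)=-27; μ^(4)=-65/2

((0, 0, 0, 4); (0, 2, 0, 0); (1, 1, 1, 0); (0, 1, 1, 0))


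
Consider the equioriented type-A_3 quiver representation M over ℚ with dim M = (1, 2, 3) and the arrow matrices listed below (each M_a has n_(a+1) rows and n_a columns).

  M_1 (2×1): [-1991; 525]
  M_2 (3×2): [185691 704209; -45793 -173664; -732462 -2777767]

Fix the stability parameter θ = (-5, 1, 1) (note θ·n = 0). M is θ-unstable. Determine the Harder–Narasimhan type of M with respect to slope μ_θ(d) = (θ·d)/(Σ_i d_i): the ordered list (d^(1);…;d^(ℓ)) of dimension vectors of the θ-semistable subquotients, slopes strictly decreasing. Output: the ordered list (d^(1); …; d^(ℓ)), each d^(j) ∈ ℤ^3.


Barcode: M ≅ I[1,3], I[2,3], I[3,3]. HN layers by μ_θ (2 steps, strictly decreasing):
  μ^(1)=1; μ^(2)=-5

((0, 2, 3); (1, 0, 0))


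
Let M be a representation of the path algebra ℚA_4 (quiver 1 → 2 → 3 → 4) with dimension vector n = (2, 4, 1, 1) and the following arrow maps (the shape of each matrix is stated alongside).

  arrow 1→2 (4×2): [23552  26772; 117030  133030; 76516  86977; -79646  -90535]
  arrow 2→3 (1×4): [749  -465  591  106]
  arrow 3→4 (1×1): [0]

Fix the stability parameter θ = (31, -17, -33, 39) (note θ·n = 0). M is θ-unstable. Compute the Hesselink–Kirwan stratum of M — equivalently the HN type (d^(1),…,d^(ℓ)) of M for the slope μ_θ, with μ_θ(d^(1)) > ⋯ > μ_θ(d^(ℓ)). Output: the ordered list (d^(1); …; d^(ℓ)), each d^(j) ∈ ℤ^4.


Interval decomposition of M: I[1,2], I[1,3], I[2,2]^2, I[4,4].
HN type (ℓ=4): μ^(1)=39; μ^(2)=7; μ^(3)=-19/3; μ^(4)=-17

((0, 0, 0, 1); (1, 1, 0, 0); (1, 1, 1, 0); (0, 2, 0, 0))


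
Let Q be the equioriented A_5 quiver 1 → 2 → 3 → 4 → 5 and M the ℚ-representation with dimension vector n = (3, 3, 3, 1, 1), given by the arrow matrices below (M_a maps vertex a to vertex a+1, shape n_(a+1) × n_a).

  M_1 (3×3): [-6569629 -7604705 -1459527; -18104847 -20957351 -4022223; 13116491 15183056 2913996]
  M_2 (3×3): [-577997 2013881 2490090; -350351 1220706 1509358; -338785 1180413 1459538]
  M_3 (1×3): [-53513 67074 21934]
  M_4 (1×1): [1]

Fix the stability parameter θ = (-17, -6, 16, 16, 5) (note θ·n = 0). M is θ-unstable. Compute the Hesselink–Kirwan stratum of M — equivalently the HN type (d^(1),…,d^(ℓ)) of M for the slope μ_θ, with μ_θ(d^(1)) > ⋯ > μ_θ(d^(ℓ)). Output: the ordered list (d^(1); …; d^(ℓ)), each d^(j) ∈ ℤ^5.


Via rank(M_{q-1}∘⋯∘M_p): M ≅ I[1,2], I[1,3], I[1,5], I[3,3].
μ_θ-semistable layers: μ^(1)=16; μ^(2)=37/3; μ^(3)=-6; μ^(4)=-17

((0, 0, 2, 0, 0); (0, 0, 1, 1, 1); (0, 3, 0, 0, 0); (3, 0, 0, 0, 0))


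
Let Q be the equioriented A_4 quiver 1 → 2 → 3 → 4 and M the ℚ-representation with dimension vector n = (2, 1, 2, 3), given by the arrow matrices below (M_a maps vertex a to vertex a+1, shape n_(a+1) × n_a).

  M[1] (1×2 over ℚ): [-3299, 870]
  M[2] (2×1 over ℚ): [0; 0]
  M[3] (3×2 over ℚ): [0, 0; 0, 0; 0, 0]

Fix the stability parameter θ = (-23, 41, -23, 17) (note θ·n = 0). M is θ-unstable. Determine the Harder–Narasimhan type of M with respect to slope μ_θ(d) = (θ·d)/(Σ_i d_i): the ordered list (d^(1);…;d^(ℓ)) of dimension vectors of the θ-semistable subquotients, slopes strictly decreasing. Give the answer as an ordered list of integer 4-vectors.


Barcode: M ≅ I[1,1], I[1,2], I[3,3]^2, I[4,4]^3. HN layers by μ_θ (3 steps, strictly decreasing):
  μ^(1)=41; μ^(2)=17; μ^(3)=-23

((0, 1, 0, 0); (0, 0, 0, 3); (2, 0, 2, 0))


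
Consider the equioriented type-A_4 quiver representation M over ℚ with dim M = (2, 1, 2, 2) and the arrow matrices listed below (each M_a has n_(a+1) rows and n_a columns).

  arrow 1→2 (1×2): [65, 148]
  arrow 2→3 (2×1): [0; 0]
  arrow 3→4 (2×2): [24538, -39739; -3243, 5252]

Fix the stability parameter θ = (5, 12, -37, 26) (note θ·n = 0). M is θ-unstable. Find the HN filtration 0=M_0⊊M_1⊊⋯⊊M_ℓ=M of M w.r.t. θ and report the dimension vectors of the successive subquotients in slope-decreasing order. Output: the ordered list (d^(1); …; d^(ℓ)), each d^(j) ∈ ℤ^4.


Interval decomposition of M: I[1,1], I[1,2], I[3,4]^2.
HN type (ℓ=4): μ^(1)=26; μ^(2)=12; μ^(3)=5; μ^(4)=-37

((0, 0, 0, 2); (0, 1, 0, 0); (2, 0, 0, 0); (0, 0, 2, 0))


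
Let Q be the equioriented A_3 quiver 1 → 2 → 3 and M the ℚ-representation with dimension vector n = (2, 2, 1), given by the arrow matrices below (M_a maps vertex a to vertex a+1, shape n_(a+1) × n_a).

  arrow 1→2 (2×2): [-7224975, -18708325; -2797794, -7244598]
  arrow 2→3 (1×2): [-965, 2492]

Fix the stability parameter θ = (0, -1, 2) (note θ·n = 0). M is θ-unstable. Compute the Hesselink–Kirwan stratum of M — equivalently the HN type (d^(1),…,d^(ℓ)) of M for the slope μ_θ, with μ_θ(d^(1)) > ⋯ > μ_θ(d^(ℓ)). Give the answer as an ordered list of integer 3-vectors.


Barcode: M ≅ I[1,1], I[1,3], I[2,2]. HN layers by μ_θ (4 steps, strictly decreasing):
  μ^(1)=2; μ^(2)=0; μ^(3)=-1/2; μ^(4)=-1

((0, 0, 1); (1, 0, 0); (1, 1, 0); (0, 1, 0))


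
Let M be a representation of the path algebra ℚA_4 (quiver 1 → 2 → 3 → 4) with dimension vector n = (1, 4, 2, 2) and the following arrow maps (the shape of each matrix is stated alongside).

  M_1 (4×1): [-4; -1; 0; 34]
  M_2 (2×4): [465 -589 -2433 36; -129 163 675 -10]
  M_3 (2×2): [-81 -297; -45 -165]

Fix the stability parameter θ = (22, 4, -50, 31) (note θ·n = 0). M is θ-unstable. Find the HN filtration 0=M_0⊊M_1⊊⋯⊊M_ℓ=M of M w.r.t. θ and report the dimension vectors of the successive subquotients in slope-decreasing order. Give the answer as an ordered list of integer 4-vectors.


Barcode: M ≅ I[1,4], I[2,2]^2, I[2,3], I[4,4]. HN layers by μ_θ (4 steps, strictly decreasing):
  μ^(1)=31; μ^(2)=4; μ^(3)=-8; μ^(4)=-23

((0, 0, 0, 2); (0, 2, 0, 0); (1, 1, 1, 0); (0, 1, 1, 0))


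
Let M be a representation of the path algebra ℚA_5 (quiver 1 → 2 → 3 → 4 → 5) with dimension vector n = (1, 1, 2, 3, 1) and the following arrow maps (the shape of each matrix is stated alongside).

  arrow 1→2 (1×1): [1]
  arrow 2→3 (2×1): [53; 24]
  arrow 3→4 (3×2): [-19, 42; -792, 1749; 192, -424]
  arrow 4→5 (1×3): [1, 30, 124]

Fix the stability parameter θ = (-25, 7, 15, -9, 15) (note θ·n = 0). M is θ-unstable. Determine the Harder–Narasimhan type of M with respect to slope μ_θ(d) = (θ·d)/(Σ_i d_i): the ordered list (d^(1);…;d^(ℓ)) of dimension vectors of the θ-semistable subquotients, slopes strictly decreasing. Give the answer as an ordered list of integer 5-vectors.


Interval decomposition of M: I[1,5], I[3,4], I[4,4].
HN type (ℓ=5): μ^(1)=15; μ^(2)=13/3; μ^(3)=3; μ^(4)=-9; μ^(5)=-25

((0, 0, 0, 0, 1); (0, 1, 1, 1, 0); (0, 0, 1, 1, 0); (0, 0, 0, 1, 0); (1, 0, 0, 0, 0))


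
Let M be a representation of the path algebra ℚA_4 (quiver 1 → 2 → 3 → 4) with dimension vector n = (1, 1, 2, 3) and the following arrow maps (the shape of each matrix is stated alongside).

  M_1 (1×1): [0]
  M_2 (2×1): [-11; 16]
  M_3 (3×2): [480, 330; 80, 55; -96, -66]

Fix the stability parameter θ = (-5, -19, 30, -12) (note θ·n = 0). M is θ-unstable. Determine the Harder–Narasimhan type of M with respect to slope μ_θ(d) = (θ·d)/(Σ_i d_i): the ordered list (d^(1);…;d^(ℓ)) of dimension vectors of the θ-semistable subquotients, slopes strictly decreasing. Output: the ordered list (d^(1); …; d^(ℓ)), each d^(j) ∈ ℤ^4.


Via rank(M_{q-1}∘⋯∘M_p): M ≅ I[1,1], I[2,3], I[3,4], I[4,4]^2.
μ_θ-semistable layers: μ^(1)=30; μ^(2)=9; μ^(3)=-5; μ^(4)=-12; μ^(5)=-19

((0, 0, 1, 0); (0, 0, 1, 1); (1, 0, 0, 0); (0, 0, 0, 2); (0, 1, 0, 0))


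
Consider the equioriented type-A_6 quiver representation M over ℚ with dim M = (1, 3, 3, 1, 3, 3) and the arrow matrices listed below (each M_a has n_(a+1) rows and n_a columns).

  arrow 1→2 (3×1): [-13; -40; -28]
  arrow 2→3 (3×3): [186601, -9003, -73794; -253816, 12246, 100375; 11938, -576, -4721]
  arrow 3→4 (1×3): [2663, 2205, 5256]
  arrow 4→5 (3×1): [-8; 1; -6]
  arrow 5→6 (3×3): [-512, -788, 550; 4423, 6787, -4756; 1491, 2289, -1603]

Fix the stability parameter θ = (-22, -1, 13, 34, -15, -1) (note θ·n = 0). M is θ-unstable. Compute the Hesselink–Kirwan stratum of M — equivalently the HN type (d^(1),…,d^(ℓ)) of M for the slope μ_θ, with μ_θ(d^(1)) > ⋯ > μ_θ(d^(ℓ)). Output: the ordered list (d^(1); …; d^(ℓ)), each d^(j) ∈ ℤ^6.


Barcode: M ≅ I[1,6], I[2,2], I[2,3], I[3,3], I[5,5], I[5,6], I[6,6]. HN layers by μ_θ (5 steps, strictly decreasing):
  μ^(1)=13; μ^(2)=31/4; μ^(3)=-1; μ^(4)=-15; μ^(5)=-22

((0, 0, 2, 0, 0, 0); (0, 0, 1, 1, 1, 1); (0, 3, 0, 0, 0, 2); (0, 0, 0, 0, 2, 0); (1, 0, 0, 0, 0, 0))


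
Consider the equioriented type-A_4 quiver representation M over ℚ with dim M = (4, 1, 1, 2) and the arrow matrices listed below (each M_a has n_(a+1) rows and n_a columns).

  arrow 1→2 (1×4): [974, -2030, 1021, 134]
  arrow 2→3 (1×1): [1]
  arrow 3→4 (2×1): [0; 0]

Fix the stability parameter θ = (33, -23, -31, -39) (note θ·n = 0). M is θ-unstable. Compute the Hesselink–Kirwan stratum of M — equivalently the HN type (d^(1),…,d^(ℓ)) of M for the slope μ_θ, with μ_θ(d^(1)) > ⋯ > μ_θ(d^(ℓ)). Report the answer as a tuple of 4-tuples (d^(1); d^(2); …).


Via rank(M_{q-1}∘⋯∘M_p): M ≅ I[1,1]^3, I[1,3], I[4,4]^2.
μ_θ-semistable layers: μ^(1)=33; μ^(2)=-7; μ^(3)=-39

((3, 0, 0, 0); (1, 1, 1, 0); (0, 0, 0, 2))


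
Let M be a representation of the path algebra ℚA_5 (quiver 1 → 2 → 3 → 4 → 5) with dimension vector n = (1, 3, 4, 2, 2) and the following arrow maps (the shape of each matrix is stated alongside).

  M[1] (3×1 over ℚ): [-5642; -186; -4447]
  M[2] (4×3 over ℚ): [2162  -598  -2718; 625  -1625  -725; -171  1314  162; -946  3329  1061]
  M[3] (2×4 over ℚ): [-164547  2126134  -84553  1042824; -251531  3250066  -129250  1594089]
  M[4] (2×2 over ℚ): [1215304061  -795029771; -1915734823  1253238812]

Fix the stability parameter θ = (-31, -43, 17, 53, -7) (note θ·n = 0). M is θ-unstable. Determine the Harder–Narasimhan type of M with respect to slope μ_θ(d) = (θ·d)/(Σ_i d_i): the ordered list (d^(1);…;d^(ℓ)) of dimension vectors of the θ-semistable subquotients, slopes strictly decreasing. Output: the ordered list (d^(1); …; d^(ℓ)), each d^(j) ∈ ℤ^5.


Interval decomposition of M: I[1,5], I[2,2], I[2,5], I[3,3]^2.
HN type (ℓ=4): μ^(1)=23; μ^(2)=17; μ^(3)=-37; μ^(4)=-43

((0, 0, 0, 2, 2); (0, 0, 4, 0, 0); (1, 1, 0, 0, 0); (0, 2, 0, 0, 0))


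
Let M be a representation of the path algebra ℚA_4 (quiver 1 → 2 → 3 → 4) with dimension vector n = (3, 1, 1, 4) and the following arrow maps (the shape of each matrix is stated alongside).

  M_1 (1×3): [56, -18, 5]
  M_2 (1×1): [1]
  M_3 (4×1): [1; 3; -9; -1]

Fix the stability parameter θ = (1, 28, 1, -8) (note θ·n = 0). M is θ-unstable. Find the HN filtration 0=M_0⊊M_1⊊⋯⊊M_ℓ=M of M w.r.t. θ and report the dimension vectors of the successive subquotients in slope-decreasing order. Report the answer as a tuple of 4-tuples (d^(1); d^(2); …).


Barcode: M ≅ I[1,1]^2, I[1,4], I[4,4]^3. HN layers by μ_θ (3 steps, strictly decreasing):
  μ^(1)=7; μ^(2)=1; μ^(3)=-8

((0, 1, 1, 1); (3, 0, 0, 0); (0, 0, 0, 3))


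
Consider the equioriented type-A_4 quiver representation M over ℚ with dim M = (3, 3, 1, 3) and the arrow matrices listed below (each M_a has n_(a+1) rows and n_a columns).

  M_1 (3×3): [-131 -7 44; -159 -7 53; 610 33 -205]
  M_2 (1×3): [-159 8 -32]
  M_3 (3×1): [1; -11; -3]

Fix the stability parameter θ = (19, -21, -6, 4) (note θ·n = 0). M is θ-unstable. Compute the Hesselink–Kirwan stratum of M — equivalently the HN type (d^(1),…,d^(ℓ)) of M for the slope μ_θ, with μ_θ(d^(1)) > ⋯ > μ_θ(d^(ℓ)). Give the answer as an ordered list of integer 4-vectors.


Barcode: M ≅ I[1,2]^2, I[1,4], I[4,4]^2. HN layers by μ_θ (3 steps, strictly decreasing):
  μ^(1)=4; μ^(2)=-1; μ^(3)=-8/3

((0, 0, 0, 3); (2, 2, 0, 0); (1, 1, 1, 0))


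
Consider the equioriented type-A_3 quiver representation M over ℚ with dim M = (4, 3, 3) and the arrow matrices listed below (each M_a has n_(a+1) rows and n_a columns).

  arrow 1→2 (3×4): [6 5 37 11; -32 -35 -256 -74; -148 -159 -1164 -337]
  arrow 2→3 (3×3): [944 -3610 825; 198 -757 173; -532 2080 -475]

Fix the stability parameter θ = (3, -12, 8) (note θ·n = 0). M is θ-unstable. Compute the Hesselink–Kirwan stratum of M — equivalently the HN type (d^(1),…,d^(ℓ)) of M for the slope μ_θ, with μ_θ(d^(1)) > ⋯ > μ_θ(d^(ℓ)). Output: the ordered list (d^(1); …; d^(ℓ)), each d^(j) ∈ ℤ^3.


Via rank(M_{q-1}∘⋯∘M_p): M ≅ I[1,1], I[1,2], I[1,3]^2, I[3,3].
μ_θ-semistable layers: μ^(1)=8; μ^(2)=3; μ^(3)=-9/2

((0, 0, 3); (1, 0, 0); (3, 3, 0))


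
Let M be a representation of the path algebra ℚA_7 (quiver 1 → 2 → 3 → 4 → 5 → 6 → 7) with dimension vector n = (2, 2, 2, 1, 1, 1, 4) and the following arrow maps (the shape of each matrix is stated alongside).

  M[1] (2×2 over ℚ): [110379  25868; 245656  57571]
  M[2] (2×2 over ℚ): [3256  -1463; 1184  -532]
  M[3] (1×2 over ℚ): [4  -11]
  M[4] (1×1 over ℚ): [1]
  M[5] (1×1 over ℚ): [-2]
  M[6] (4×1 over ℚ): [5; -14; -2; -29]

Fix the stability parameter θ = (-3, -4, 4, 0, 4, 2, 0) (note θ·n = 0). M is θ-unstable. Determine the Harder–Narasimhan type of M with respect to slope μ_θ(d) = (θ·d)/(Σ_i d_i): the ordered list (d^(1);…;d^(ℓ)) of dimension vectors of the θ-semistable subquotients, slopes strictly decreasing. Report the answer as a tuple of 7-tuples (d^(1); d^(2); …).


Interval decomposition of M: I[1,2], I[1,3], I[3,7], I[7,7]^3.
HN type (ℓ=4): μ^(1)=4; μ^(2)=2; μ^(3)=0; μ^(4)=-7/2

((0, 0, 1, 0, 0, 0, 0); (0, 0, 1, 1, 1, 1, 1); (0, 0, 0, 0, 0, 0, 3); (2, 2, 0, 0, 0, 0, 0))


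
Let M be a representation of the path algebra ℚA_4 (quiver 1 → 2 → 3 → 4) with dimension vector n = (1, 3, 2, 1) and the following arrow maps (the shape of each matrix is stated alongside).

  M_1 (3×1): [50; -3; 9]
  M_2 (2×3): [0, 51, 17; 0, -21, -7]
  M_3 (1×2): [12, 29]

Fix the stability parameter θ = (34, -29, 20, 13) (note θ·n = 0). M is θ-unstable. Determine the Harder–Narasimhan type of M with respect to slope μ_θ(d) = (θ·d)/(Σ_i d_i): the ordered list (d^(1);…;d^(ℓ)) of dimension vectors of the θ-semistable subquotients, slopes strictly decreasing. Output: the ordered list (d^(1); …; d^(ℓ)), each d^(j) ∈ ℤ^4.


Via rank(M_{q-1}∘⋯∘M_p): M ≅ I[1,2], I[2,2], I[2,4], I[3,3].
μ_θ-semistable layers: μ^(1)=20; μ^(2)=33/2; μ^(3)=5/2; μ^(4)=-29

((0, 0, 1, 0); (0, 0, 1, 1); (1, 1, 0, 0); (0, 2, 0, 0))
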